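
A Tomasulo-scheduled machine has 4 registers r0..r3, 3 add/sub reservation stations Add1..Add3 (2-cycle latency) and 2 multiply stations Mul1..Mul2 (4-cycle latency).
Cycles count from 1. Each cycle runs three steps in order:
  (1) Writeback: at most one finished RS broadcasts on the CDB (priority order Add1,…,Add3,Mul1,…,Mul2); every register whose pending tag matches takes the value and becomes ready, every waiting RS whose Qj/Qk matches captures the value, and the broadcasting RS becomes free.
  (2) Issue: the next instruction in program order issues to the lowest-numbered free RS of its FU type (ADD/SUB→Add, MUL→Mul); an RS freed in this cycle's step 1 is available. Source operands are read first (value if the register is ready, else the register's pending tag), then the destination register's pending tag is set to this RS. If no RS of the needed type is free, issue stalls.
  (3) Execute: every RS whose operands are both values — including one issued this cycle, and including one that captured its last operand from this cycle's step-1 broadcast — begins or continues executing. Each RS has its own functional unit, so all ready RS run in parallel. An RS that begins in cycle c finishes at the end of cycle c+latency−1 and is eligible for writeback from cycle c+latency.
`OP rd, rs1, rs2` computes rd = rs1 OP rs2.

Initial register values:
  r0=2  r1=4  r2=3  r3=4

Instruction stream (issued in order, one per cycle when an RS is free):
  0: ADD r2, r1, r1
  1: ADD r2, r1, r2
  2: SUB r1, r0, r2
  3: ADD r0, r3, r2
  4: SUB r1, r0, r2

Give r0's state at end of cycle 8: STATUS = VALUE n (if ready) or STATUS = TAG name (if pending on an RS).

STATUS = VALUE 16

c1: issue ADD r2<-Add1 | r0:2,r1:4,r2:Add1,r3:4
c2: issue ADD r2<-Add2 | r0:2,r1:4,r2:Add2,r3:4
c3: CDB Add1=8; issue SUB r1<-Add1 | r0:2,r1:Add1,r2:Add2,r3:4
c4: issue ADD r0<-Add3 | r0:Add3,r1:Add1,r2:Add2,r3:4
c5: CDB Add2=12; issue SUB r1<-Add2 | r0:Add3,r1:Add2,r2:12,r3:4
c6: - | r0:Add3,r1:Add2,r2:12,r3:4
c7: CDB Add1=-10 | r0:Add3,r1:Add2,r2:12,r3:4
c8: CDB Add3=16 | r0:16,r1:Add2,r2:12,r3:4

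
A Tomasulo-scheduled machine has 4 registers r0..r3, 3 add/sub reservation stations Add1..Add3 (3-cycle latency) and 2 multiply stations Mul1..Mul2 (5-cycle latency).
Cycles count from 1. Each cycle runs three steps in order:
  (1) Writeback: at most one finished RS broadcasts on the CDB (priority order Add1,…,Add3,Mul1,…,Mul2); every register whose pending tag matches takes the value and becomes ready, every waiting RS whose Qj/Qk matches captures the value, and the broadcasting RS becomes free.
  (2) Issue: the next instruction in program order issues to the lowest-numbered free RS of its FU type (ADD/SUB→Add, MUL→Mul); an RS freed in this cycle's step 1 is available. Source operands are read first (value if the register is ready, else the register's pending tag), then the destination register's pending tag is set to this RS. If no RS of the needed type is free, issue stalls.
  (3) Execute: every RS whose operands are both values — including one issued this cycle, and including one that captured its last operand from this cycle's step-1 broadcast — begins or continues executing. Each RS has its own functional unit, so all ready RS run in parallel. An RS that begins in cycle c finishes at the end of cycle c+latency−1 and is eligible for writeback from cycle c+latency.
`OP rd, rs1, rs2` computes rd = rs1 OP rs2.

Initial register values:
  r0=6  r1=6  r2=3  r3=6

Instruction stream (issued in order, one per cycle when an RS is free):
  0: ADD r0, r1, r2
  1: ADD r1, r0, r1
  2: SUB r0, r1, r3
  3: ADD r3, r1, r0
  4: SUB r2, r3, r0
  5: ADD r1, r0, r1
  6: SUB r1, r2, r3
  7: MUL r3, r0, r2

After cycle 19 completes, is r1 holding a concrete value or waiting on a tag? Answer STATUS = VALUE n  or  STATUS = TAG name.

STATUS = VALUE -9

c1: issue ADD r0<-Add1 | r0:Add1,r1:6,r2:3,r3:6
c2: issue ADD r1<-Add2 | r0:Add1,r1:Add2,r2:3,r3:6
c3: issue SUB r0<-Add3 | r0:Add3,r1:Add2,r2:3,r3:6
c4: CDB Add1=9; issue ADD r3<-Add1 | r0:Add3,r1:Add2,r2:3,r3:Add1
c5: stall | r0:Add3,r1:Add2,r2:3,r3:Add1
c6: stall | r0:Add3,r1:Add2,r2:3,r3:Add1
c7: CDB Add2=15; issue SUB r2<-Add2 | r0:Add3,r1:15,r2:Add2,r3:Add1
c8: stall | r0:Add3,r1:15,r2:Add2,r3:Add1
c9: stall | r0:Add3,r1:15,r2:Add2,r3:Add1
c10: CDB Add3=9; issue ADD r1<-Add3 | r0:9,r1:Add3,r2:Add2,r3:Add1
c11: stall | r0:9,r1:Add3,r2:Add2,r3:Add1
c12: stall | r0:9,r1:Add3,r2:Add2,r3:Add1
c13: CDB Add1=24; issue SUB r1<-Add1 | r0:9,r1:Add1,r2:Add2,r3:24
c14: CDB Add3=24; issue MUL r3<-Mul1 | r0:9,r1:Add1,r2:Add2,r3:Mul1
c15: - | r0:9,r1:Add1,r2:Add2,r3:Mul1
c16: CDB Add2=15 | r0:9,r1:Add1,r2:15,r3:Mul1
c17: - | r0:9,r1:Add1,r2:15,r3:Mul1
c18: - | r0:9,r1:Add1,r2:15,r3:Mul1
c19: CDB Add1=-9 | r0:9,r1:-9,r2:15,r3:Mul1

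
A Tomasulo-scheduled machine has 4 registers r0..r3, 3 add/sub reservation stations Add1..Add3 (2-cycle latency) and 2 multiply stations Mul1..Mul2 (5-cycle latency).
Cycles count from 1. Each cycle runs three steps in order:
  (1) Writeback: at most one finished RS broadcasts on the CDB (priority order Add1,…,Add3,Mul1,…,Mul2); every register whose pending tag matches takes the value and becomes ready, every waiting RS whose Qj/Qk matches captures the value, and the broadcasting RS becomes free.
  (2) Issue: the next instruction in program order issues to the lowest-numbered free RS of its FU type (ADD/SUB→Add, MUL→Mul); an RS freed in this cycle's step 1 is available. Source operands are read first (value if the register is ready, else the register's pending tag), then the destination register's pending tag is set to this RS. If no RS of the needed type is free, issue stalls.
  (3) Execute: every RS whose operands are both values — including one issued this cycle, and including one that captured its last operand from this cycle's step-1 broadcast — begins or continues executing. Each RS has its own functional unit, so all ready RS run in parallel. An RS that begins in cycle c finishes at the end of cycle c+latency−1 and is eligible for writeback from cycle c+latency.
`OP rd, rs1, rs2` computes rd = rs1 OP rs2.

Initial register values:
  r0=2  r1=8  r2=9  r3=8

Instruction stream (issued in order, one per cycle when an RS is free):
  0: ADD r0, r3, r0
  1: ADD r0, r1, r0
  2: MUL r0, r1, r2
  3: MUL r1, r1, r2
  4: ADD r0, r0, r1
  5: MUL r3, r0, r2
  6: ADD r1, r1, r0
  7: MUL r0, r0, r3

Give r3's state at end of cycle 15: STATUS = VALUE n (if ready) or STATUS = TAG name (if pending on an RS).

  c1: issue ADD r0<-Add1  regs: r0:Add1,r1:8,r2:9,r3:8
  c2: issue ADD r0<-Add2  regs: r0:Add2,r1:8,r2:9,r3:8
  c3: CDB Add1=10; issue MUL r0<-Mul1  regs: r0:Mul1,r1:8,r2:9,r3:8
  c4: issue MUL r1<-Mul2  regs: r0:Mul1,r1:Mul2,r2:9,r3:8
  c5: CDB Add2=18; issue ADD r0<-Add1  regs: r0:Add1,r1:Mul2,r2:9,r3:8
  c6: stall  regs: r0:Add1,r1:Mul2,r2:9,r3:8
  c7: stall  regs: r0:Add1,r1:Mul2,r2:9,r3:8
  c8: CDB Mul1=72; issue MUL r3<-Mul1  regs: r0:Add1,r1:Mul2,r2:9,r3:Mul1
  c9: CDB Mul2=72; issue ADD r1<-Add2  regs: r0:Add1,r1:Add2,r2:9,r3:Mul1
  c10: issue MUL r0<-Mul2  regs: r0:Mul2,r1:Add2,r2:9,r3:Mul1
  c11: CDB Add1=144  regs: r0:Mul2,r1:Add2,r2:9,r3:Mul1
  c12: -  regs: r0:Mul2,r1:Add2,r2:9,r3:Mul1
  c13: CDB Add2=216  regs: r0:Mul2,r1:216,r2:9,r3:Mul1
  c14: -  regs: r0:Mul2,r1:216,r2:9,r3:Mul1
  c15: -  regs: r0:Mul2,r1:216,r2:9,r3:Mul1

STATUS = TAG Mul1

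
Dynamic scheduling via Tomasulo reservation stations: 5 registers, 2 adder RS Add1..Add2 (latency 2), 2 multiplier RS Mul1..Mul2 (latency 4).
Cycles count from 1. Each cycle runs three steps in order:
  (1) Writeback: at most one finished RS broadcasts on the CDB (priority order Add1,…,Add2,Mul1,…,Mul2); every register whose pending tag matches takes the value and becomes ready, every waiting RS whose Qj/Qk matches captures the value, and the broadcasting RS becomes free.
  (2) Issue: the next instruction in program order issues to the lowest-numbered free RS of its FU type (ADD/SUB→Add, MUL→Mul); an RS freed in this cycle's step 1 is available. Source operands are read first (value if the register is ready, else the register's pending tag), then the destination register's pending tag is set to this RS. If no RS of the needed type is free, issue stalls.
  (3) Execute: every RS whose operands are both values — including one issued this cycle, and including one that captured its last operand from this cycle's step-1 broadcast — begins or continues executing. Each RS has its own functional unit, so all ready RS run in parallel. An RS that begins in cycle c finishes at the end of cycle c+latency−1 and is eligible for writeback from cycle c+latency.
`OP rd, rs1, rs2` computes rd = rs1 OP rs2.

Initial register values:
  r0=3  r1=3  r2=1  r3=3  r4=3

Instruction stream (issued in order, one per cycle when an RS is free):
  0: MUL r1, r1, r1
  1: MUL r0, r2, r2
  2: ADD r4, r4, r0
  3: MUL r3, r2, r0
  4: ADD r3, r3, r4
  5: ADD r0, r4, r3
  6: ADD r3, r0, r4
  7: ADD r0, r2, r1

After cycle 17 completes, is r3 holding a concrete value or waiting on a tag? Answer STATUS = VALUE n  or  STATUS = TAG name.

STATUS = VALUE 13

c1: issue MUL r1<-Mul1 | r0:3,r1:Mul1,r2:1,r3:3,r4:3
c2: issue MUL r0<-Mul2 | r0:Mul2,r1:Mul1,r2:1,r3:3,r4:3
c3: issue ADD r4<-Add1 | r0:Mul2,r1:Mul1,r2:1,r3:3,r4:Add1
c4: stall | r0:Mul2,r1:Mul1,r2:1,r3:3,r4:Add1
c5: CDB Mul1=9; issue MUL r3<-Mul1 | r0:Mul2,r1:9,r2:1,r3:Mul1,r4:Add1
c6: CDB Mul2=1; issue ADD r3<-Add2 | r0:1,r1:9,r2:1,r3:Add2,r4:Add1
c7: stall | r0:1,r1:9,r2:1,r3:Add2,r4:Add1
c8: CDB Add1=4; issue ADD r0<-Add1 | r0:Add1,r1:9,r2:1,r3:Add2,r4:4
c9: stall | r0:Add1,r1:9,r2:1,r3:Add2,r4:4
c10: CDB Mul1=1; stall | r0:Add1,r1:9,r2:1,r3:Add2,r4:4
c11: stall | r0:Add1,r1:9,r2:1,r3:Add2,r4:4
c12: CDB Add2=5; issue ADD r3<-Add2 | r0:Add1,r1:9,r2:1,r3:Add2,r4:4
c13: stall | r0:Add1,r1:9,r2:1,r3:Add2,r4:4
c14: CDB Add1=9; issue ADD r0<-Add1 | r0:Add1,r1:9,r2:1,r3:Add2,r4:4
c15: - | r0:Add1,r1:9,r2:1,r3:Add2,r4:4
c16: CDB Add1=10 | r0:10,r1:9,r2:1,r3:Add2,r4:4
c17: CDB Add2=13 | r0:10,r1:9,r2:1,r3:13,r4:4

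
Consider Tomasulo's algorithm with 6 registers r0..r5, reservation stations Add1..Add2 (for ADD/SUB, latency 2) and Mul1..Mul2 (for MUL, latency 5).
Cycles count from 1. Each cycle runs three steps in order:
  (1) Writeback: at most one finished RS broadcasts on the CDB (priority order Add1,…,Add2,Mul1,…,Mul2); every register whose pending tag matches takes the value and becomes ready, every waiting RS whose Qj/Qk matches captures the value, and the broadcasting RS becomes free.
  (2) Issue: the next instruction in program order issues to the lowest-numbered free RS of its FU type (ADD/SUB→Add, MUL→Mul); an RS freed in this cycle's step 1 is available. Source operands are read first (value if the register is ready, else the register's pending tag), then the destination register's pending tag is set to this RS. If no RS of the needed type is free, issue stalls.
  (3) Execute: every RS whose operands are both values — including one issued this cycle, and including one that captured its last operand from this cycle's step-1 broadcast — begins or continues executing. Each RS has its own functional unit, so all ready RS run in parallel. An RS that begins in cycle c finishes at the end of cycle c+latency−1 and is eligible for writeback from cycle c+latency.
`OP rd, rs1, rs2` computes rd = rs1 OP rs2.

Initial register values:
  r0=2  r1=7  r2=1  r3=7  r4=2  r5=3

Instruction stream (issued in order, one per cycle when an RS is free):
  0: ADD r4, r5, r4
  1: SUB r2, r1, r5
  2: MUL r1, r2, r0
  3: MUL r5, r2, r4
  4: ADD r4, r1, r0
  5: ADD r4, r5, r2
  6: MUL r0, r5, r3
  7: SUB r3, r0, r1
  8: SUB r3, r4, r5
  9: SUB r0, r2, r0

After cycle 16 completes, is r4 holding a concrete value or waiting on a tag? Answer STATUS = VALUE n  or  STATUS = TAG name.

cycle 1: issue ADD r4<-Add1 // r0:2,r1:7,r2:1,r3:7,r4:Add1,r5:3
cycle 2: issue SUB r2<-Add2 // r0:2,r1:7,r2:Add2,r3:7,r4:Add1,r5:3
cycle 3: CDB Add1=5; issue MUL r1<-Mul1 // r0:2,r1:Mul1,r2:Add2,r3:7,r4:5,r5:3
cycle 4: CDB Add2=4; issue MUL r5<-Mul2 // r0:2,r1:Mul1,r2:4,r3:7,r4:5,r5:Mul2
cycle 5: issue ADD r4<-Add1 // r0:2,r1:Mul1,r2:4,r3:7,r4:Add1,r5:Mul2
cycle 6: issue ADD r4<-Add2 // r0:2,r1:Mul1,r2:4,r3:7,r4:Add2,r5:Mul2
cycle 7: stall // r0:2,r1:Mul1,r2:4,r3:7,r4:Add2,r5:Mul2
cycle 8: stall // r0:2,r1:Mul1,r2:4,r3:7,r4:Add2,r5:Mul2
cycle 9: CDB Mul1=8; issue MUL r0<-Mul1 // r0:Mul1,r1:8,r2:4,r3:7,r4:Add2,r5:Mul2
cycle 10: CDB Mul2=20; stall // r0:Mul1,r1:8,r2:4,r3:7,r4:Add2,r5:20
cycle 11: CDB Add1=10; issue SUB r3<-Add1 // r0:Mul1,r1:8,r2:4,r3:Add1,r4:Add2,r5:20
cycle 12: CDB Add2=24; issue SUB r3<-Add2 // r0:Mul1,r1:8,r2:4,r3:Add2,r4:24,r5:20
cycle 13: stall // r0:Mul1,r1:8,r2:4,r3:Add2,r4:24,r5:20
cycle 14: CDB Add2=4; issue SUB r0<-Add2 // r0:Add2,r1:8,r2:4,r3:4,r4:24,r5:20
cycle 15: CDB Mul1=140 // r0:Add2,r1:8,r2:4,r3:4,r4:24,r5:20
cycle 16: - // r0:Add2,r1:8,r2:4,r3:4,r4:24,r5:20

STATUS = VALUE 24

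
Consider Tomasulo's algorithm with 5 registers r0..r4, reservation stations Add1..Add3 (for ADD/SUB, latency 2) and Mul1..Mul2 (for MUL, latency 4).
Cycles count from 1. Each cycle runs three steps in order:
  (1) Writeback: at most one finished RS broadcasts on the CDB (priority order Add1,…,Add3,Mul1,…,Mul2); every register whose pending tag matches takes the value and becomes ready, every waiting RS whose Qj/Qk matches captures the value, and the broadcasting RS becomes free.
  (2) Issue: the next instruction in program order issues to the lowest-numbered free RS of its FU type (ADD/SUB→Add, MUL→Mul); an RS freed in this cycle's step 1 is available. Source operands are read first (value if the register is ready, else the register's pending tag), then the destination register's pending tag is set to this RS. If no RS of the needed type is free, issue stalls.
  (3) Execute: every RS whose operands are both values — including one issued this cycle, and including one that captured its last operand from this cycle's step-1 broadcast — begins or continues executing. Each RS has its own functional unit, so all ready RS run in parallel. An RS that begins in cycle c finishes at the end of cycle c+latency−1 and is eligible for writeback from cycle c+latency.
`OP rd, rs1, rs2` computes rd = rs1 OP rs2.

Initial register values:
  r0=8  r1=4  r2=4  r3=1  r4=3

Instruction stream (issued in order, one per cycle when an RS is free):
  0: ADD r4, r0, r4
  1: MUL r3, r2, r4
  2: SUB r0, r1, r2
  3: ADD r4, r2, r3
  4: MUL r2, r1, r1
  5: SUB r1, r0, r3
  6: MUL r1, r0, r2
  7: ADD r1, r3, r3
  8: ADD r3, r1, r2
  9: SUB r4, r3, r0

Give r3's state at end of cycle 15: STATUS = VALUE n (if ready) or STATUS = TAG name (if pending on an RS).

cycle 1: issue ADD r4<-Add1 // r0:8,r1:4,r2:4,r3:1,r4:Add1
cycle 2: issue MUL r3<-Mul1 // r0:8,r1:4,r2:4,r3:Mul1,r4:Add1
cycle 3: CDB Add1=11; issue SUB r0<-Add1 // r0:Add1,r1:4,r2:4,r3:Mul1,r4:11
cycle 4: issue ADD r4<-Add2 // r0:Add1,r1:4,r2:4,r3:Mul1,r4:Add2
cycle 5: CDB Add1=0; issue MUL r2<-Mul2 // r0:0,r1:4,r2:Mul2,r3:Mul1,r4:Add2
cycle 6: issue SUB r1<-Add1 // r0:0,r1:Add1,r2:Mul2,r3:Mul1,r4:Add2
cycle 7: CDB Mul1=44; issue MUL r1<-Mul1 // r0:0,r1:Mul1,r2:Mul2,r3:44,r4:Add2
cycle 8: issue ADD r1<-Add3 // r0:0,r1:Add3,r2:Mul2,r3:44,r4:Add2
cycle 9: CDB Add1=-44; issue ADD r3<-Add1 // r0:0,r1:Add3,r2:Mul2,r3:Add1,r4:Add2
cycle 10: CDB Add2=48; issue SUB r4<-Add2 // r0:0,r1:Add3,r2:Mul2,r3:Add1,r4:Add2
cycle 11: CDB Add3=88 // r0:0,r1:88,r2:Mul2,r3:Add1,r4:Add2
cycle 12: CDB Mul2=16 // r0:0,r1:88,r2:16,r3:Add1,r4:Add2
cycle 13: - // r0:0,r1:88,r2:16,r3:Add1,r4:Add2
cycle 14: CDB Add1=104 // r0:0,r1:88,r2:16,r3:104,r4:Add2
cycle 15: - // r0:0,r1:88,r2:16,r3:104,r4:Add2

STATUS = VALUE 104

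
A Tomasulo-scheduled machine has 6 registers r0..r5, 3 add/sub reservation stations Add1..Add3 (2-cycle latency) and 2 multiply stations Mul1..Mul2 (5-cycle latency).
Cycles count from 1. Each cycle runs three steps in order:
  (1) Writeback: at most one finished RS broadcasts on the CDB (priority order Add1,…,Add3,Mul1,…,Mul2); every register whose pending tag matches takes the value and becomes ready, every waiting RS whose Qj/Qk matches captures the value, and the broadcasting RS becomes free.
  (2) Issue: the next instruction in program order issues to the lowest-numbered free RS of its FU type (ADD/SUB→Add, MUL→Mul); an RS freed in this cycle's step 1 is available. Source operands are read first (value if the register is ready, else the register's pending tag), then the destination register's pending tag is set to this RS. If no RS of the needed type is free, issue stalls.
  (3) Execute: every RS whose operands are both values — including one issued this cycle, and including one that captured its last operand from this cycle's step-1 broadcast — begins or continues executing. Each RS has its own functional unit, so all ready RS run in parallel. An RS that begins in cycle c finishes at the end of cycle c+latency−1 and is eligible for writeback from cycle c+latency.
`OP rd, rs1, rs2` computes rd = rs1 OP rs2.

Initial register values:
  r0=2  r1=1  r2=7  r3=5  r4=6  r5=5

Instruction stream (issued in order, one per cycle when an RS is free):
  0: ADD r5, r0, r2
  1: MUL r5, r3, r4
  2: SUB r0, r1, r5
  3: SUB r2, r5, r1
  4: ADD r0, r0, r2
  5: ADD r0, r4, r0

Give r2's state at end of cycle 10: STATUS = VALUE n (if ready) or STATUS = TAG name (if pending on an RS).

c1: issue ADD r5<-Add1 | r0:2,r1:1,r2:7,r3:5,r4:6,r5:Add1
c2: issue MUL r5<-Mul1 | r0:2,r1:1,r2:7,r3:5,r4:6,r5:Mul1
c3: CDB Add1=9; issue SUB r0<-Add1 | r0:Add1,r1:1,r2:7,r3:5,r4:6,r5:Mul1
c4: issue SUB r2<-Add2 | r0:Add1,r1:1,r2:Add2,r3:5,r4:6,r5:Mul1
c5: issue ADD r0<-Add3 | r0:Add3,r1:1,r2:Add2,r3:5,r4:6,r5:Mul1
c6: stall | r0:Add3,r1:1,r2:Add2,r3:5,r4:6,r5:Mul1
c7: CDB Mul1=30; stall | r0:Add3,r1:1,r2:Add2,r3:5,r4:6,r5:30
c8: stall | r0:Add3,r1:1,r2:Add2,r3:5,r4:6,r5:30
c9: CDB Add1=-29; issue ADD r0<-Add1 | r0:Add1,r1:1,r2:Add2,r3:5,r4:6,r5:30
c10: CDB Add2=29 | r0:Add1,r1:1,r2:29,r3:5,r4:6,r5:30

STATUS = VALUE 29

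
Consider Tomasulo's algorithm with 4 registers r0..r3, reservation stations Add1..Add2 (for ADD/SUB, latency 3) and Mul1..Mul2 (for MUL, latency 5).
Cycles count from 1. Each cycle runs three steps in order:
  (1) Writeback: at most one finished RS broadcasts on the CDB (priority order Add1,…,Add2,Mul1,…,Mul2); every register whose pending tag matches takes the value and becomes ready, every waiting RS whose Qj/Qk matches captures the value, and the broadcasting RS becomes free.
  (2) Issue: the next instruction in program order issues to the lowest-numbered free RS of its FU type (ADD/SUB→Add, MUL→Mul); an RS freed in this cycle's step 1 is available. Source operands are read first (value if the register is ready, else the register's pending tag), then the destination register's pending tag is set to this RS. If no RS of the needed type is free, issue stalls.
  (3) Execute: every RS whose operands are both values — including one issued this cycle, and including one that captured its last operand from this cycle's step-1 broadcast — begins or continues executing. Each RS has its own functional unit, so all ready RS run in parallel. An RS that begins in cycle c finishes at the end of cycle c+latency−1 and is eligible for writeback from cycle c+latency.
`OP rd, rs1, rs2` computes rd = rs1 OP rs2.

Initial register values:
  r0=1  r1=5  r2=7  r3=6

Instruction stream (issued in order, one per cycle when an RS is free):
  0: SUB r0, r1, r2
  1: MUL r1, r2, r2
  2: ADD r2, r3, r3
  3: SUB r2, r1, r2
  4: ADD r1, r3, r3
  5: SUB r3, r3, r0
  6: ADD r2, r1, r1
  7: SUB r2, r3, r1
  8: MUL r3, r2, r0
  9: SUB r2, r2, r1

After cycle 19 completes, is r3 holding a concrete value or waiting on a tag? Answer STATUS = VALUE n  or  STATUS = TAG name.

STATUS = TAG Mul1

cycle 1: issue SUB r0<-Add1 // r0:Add1,r1:5,r2:7,r3:6
cycle 2: issue MUL r1<-Mul1 // r0:Add1,r1:Mul1,r2:7,r3:6
cycle 3: issue ADD r2<-Add2 // r0:Add1,r1:Mul1,r2:Add2,r3:6
cycle 4: CDB Add1=-2; issue SUB r2<-Add1 // r0:-2,r1:Mul1,r2:Add1,r3:6
cycle 5: stall // r0:-2,r1:Mul1,r2:Add1,r3:6
cycle 6: CDB Add2=12; issue ADD r1<-Add2 // r0:-2,r1:Add2,r2:Add1,r3:6
cycle 7: CDB Mul1=49; stall // r0:-2,r1:Add2,r2:Add1,r3:6
cycle 8: stall // r0:-2,r1:Add2,r2:Add1,r3:6
cycle 9: CDB Add2=12; issue SUB r3<-Add2 // r0:-2,r1:12,r2:Add1,r3:Add2
cycle 10: CDB Add1=37; issue ADD r2<-Add1 // r0:-2,r1:12,r2:Add1,r3:Add2
cycle 11: stall // r0:-2,r1:12,r2:Add1,r3:Add2
cycle 12: CDB Add2=8; issue SUB r2<-Add2 // r0:-2,r1:12,r2:Add2,r3:8
cycle 13: CDB Add1=24; issue MUL r3<-Mul1 // r0:-2,r1:12,r2:Add2,r3:Mul1
cycle 14: issue SUB r2<-Add1 // r0:-2,r1:12,r2:Add1,r3:Mul1
cycle 15: CDB Add2=-4 // r0:-2,r1:12,r2:Add1,r3:Mul1
cycle 16: - // r0:-2,r1:12,r2:Add1,r3:Mul1
cycle 17: - // r0:-2,r1:12,r2:Add1,r3:Mul1
cycle 18: CDB Add1=-16 // r0:-2,r1:12,r2:-16,r3:Mul1
cycle 19: - // r0:-2,r1:12,r2:-16,r3:Mul1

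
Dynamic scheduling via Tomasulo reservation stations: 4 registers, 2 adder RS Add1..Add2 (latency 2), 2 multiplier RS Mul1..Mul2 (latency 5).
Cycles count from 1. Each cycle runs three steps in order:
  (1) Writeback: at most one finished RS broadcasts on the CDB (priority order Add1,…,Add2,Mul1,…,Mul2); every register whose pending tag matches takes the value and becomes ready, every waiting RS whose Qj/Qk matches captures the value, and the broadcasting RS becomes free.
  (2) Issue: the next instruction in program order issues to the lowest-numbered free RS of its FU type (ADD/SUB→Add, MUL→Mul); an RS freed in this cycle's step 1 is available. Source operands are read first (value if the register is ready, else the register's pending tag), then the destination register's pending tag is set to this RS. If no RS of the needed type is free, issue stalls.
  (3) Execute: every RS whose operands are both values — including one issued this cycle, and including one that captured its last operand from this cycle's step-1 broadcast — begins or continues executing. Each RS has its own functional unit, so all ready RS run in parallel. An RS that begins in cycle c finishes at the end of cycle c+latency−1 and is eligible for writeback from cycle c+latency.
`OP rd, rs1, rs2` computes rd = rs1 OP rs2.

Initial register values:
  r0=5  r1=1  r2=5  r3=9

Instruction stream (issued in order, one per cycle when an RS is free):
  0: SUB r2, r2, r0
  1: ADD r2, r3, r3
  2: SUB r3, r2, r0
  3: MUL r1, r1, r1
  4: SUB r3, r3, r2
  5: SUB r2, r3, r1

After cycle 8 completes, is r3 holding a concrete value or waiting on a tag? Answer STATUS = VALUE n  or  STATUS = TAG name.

cycle 1: issue SUB r2<-Add1 // r0:5,r1:1,r2:Add1,r3:9
cycle 2: issue ADD r2<-Add2 // r0:5,r1:1,r2:Add2,r3:9
cycle 3: CDB Add1=0; issue SUB r3<-Add1 // r0:5,r1:1,r2:Add2,r3:Add1
cycle 4: CDB Add2=18; issue MUL r1<-Mul1 // r0:5,r1:Mul1,r2:18,r3:Add1
cycle 5: issue SUB r3<-Add2 // r0:5,r1:Mul1,r2:18,r3:Add2
cycle 6: CDB Add1=13; issue SUB r2<-Add1 // r0:5,r1:Mul1,r2:Add1,r3:Add2
cycle 7: - // r0:5,r1:Mul1,r2:Add1,r3:Add2
cycle 8: CDB Add2=-5 // r0:5,r1:Mul1,r2:Add1,r3:-5

STATUS = VALUE -5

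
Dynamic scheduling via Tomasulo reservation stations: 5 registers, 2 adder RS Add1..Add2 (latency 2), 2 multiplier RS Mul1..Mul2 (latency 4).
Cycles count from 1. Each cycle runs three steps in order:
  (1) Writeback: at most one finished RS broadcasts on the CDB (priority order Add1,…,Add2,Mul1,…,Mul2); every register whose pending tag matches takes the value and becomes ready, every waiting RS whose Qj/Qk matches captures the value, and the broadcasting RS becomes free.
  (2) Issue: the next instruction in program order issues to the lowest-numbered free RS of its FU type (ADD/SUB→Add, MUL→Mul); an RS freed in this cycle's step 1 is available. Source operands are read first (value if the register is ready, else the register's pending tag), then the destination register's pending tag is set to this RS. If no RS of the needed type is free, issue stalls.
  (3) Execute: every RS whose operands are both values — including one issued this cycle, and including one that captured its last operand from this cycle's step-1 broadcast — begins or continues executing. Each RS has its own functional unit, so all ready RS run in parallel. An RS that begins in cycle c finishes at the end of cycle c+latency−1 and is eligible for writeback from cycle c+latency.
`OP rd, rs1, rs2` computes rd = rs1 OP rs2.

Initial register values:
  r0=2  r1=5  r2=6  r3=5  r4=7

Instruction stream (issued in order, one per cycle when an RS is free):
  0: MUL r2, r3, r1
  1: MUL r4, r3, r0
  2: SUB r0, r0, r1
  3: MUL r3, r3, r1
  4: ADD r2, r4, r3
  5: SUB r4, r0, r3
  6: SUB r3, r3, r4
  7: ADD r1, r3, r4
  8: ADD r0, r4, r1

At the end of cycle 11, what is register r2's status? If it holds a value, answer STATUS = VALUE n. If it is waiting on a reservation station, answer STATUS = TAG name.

  c1: issue MUL r2<-Mul1  regs: r0:2,r1:5,r2:Mul1,r3:5,r4:7
  c2: issue MUL r4<-Mul2  regs: r0:2,r1:5,r2:Mul1,r3:5,r4:Mul2
  c3: issue SUB r0<-Add1  regs: r0:Add1,r1:5,r2:Mul1,r3:5,r4:Mul2
  c4: stall  regs: r0:Add1,r1:5,r2:Mul1,r3:5,r4:Mul2
  c5: CDB Add1=-3; stall  regs: r0:-3,r1:5,r2:Mul1,r3:5,r4:Mul2
  c6: CDB Mul1=25; issue MUL r3<-Mul1  regs: r0:-3,r1:5,r2:25,r3:Mul1,r4:Mul2
  c7: CDB Mul2=10; issue ADD r2<-Add1  regs: r0:-3,r1:5,r2:Add1,r3:Mul1,r4:10
  c8: issue SUB r4<-Add2  regs: r0:-3,r1:5,r2:Add1,r3:Mul1,r4:Add2
  c9: stall  regs: r0:-3,r1:5,r2:Add1,r3:Mul1,r4:Add2
  c10: CDB Mul1=25; stall  regs: r0:-3,r1:5,r2:Add1,r3:25,r4:Add2
  c11: stall  regs: r0:-3,r1:5,r2:Add1,r3:25,r4:Add2

STATUS = TAG Add1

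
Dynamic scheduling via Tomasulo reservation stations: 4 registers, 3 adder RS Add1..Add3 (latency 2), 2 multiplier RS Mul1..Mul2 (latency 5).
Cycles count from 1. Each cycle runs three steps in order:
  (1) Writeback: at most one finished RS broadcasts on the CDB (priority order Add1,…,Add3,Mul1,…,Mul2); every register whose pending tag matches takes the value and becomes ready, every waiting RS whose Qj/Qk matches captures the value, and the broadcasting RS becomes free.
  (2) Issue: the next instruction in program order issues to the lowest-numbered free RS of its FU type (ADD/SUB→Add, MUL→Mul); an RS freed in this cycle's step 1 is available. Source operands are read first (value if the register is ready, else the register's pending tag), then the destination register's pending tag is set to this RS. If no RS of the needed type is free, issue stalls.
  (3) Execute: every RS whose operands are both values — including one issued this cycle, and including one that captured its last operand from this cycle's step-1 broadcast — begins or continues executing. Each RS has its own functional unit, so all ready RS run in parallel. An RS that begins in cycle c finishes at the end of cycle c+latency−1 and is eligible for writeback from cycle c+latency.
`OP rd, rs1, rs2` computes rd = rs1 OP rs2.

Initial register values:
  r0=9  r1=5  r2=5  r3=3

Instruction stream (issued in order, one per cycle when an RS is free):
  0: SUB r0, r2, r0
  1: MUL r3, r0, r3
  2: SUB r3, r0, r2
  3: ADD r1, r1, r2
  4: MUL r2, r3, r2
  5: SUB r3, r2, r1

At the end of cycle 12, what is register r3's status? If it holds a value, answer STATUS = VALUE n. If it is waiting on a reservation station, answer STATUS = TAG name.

STATUS = VALUE -55

cycle 1: issue SUB r0<-Add1 // r0:Add1,r1:5,r2:5,r3:3
cycle 2: issue MUL r3<-Mul1 // r0:Add1,r1:5,r2:5,r3:Mul1
cycle 3: CDB Add1=-4; issue SUB r3<-Add1 // r0:-4,r1:5,r2:5,r3:Add1
cycle 4: issue ADD r1<-Add2 // r0:-4,r1:Add2,r2:5,r3:Add1
cycle 5: CDB Add1=-9; issue MUL r2<-Mul2 // r0:-4,r1:Add2,r2:Mul2,r3:-9
cycle 6: CDB Add2=10; issue SUB r3<-Add1 // r0:-4,r1:10,r2:Mul2,r3:Add1
cycle 7: - // r0:-4,r1:10,r2:Mul2,r3:Add1
cycle 8: CDB Mul1=-12 // r0:-4,r1:10,r2:Mul2,r3:Add1
cycle 9: - // r0:-4,r1:10,r2:Mul2,r3:Add1
cycle 10: CDB Mul2=-45 // r0:-4,r1:10,r2:-45,r3:Add1
cycle 11: - // r0:-4,r1:10,r2:-45,r3:Add1
cycle 12: CDB Add1=-55 // r0:-4,r1:10,r2:-45,r3:-55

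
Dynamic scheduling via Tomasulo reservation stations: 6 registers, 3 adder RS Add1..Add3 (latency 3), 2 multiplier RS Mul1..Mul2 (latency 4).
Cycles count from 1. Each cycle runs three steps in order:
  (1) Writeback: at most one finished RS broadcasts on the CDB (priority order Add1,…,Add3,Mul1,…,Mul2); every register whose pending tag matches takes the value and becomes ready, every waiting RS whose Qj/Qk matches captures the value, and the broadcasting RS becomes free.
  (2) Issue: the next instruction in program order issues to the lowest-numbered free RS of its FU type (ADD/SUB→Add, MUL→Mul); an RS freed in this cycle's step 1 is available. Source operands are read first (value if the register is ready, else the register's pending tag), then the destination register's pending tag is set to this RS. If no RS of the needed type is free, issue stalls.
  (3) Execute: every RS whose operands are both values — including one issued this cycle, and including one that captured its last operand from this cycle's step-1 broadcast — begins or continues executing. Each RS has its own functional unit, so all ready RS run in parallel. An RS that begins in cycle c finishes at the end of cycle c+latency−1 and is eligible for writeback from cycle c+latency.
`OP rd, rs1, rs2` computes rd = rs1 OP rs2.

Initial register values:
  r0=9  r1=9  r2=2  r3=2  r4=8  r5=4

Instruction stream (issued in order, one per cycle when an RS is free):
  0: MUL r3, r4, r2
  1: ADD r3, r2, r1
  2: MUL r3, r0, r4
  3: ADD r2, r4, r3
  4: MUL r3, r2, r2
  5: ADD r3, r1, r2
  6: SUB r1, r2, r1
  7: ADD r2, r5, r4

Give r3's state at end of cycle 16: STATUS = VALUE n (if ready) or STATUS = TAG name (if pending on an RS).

STATUS = VALUE 89

  c1: issue MUL r3<-Mul1  regs: r0:9,r1:9,r2:2,r3:Mul1,r4:8,r5:4
  c2: issue ADD r3<-Add1  regs: r0:9,r1:9,r2:2,r3:Add1,r4:8,r5:4
  c3: issue MUL r3<-Mul2  regs: r0:9,r1:9,r2:2,r3:Mul2,r4:8,r5:4
  c4: issue ADD r2<-Add2  regs: r0:9,r1:9,r2:Add2,r3:Mul2,r4:8,r5:4
  c5: CDB Add1=11; stall  regs: r0:9,r1:9,r2:Add2,r3:Mul2,r4:8,r5:4
  c6: CDB Mul1=16; issue MUL r3<-Mul1  regs: r0:9,r1:9,r2:Add2,r3:Mul1,r4:8,r5:4
  c7: CDB Mul2=72; issue ADD r3<-Add1  regs: r0:9,r1:9,r2:Add2,r3:Add1,r4:8,r5:4
  c8: issue SUB r1<-Add3  regs: r0:9,r1:Add3,r2:Add2,r3:Add1,r4:8,r5:4
  c9: stall  regs: r0:9,r1:Add3,r2:Add2,r3:Add1,r4:8,r5:4
  c10: CDB Add2=80; issue ADD r2<-Add2  regs: r0:9,r1:Add3,r2:Add2,r3:Add1,r4:8,r5:4
  c11: -  regs: r0:9,r1:Add3,r2:Add2,r3:Add1,r4:8,r5:4
  c12: -  regs: r0:9,r1:Add3,r2:Add2,r3:Add1,r4:8,r5:4
  c13: CDB Add1=89  regs: r0:9,r1:Add3,r2:Add2,r3:89,r4:8,r5:4
  c14: CDB Add2=12  regs: r0:9,r1:Add3,r2:12,r3:89,r4:8,r5:4
  c15: CDB Add3=71  regs: r0:9,r1:71,r2:12,r3:89,r4:8,r5:4
  c16: CDB Mul1=6400  regs: r0:9,r1:71,r2:12,r3:89,r4:8,r5:4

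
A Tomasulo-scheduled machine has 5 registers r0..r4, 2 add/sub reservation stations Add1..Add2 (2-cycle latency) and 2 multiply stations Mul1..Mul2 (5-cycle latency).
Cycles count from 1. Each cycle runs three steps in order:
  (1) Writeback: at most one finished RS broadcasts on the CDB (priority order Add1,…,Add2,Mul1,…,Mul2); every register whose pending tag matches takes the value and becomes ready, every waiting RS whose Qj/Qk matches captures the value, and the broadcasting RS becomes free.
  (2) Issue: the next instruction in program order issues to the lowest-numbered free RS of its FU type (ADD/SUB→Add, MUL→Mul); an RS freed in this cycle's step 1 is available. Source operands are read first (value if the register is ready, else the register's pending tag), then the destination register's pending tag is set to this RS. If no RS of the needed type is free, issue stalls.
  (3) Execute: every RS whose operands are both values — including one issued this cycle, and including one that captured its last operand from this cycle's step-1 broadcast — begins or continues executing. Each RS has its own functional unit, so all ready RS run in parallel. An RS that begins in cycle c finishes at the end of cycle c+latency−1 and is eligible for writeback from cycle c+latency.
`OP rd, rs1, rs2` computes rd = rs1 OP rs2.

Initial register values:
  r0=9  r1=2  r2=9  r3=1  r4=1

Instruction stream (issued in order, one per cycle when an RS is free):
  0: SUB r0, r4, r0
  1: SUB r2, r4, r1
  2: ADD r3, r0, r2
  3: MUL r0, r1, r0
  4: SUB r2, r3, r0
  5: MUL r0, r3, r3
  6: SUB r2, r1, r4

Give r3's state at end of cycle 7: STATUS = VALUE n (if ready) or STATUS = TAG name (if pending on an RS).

cycle 1: issue SUB r0<-Add1 // r0:Add1,r1:2,r2:9,r3:1,r4:1
cycle 2: issue SUB r2<-Add2 // r0:Add1,r1:2,r2:Add2,r3:1,r4:1
cycle 3: CDB Add1=-8; issue ADD r3<-Add1 // r0:-8,r1:2,r2:Add2,r3:Add1,r4:1
cycle 4: CDB Add2=-1; issue MUL r0<-Mul1 // r0:Mul1,r1:2,r2:-1,r3:Add1,r4:1
cycle 5: issue SUB r2<-Add2 // r0:Mul1,r1:2,r2:Add2,r3:Add1,r4:1
cycle 6: CDB Add1=-9; issue MUL r0<-Mul2 // r0:Mul2,r1:2,r2:Add2,r3:-9,r4:1
cycle 7: issue SUB r2<-Add1 // r0:Mul2,r1:2,r2:Add1,r3:-9,r4:1

STATUS = VALUE -9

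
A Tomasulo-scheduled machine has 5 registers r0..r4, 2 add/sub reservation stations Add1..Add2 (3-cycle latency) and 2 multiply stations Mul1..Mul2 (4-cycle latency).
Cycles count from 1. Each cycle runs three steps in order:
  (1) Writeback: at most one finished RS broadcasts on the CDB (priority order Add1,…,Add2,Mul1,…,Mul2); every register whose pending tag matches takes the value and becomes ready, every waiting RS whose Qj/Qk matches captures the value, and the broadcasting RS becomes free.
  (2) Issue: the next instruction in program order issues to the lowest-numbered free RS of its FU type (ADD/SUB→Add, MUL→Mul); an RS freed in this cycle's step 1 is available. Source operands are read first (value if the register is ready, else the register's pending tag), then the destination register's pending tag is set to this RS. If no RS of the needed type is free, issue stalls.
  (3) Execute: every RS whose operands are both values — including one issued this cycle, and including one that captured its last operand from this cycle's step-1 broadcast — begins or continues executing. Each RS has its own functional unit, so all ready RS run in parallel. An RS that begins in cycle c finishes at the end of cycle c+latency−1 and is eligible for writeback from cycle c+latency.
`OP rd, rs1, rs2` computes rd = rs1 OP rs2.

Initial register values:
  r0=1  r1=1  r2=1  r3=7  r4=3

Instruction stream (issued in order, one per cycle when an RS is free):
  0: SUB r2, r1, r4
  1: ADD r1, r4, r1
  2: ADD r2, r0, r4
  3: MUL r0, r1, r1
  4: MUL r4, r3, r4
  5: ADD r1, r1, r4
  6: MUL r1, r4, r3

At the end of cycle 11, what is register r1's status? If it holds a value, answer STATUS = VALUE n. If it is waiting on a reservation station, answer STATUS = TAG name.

cycle 1: issue SUB r2<-Add1 // r0:1,r1:1,r2:Add1,r3:7,r4:3
cycle 2: issue ADD r1<-Add2 // r0:1,r1:Add2,r2:Add1,r3:7,r4:3
cycle 3: stall // r0:1,r1:Add2,r2:Add1,r3:7,r4:3
cycle 4: CDB Add1=-2; issue ADD r2<-Add1 // r0:1,r1:Add2,r2:Add1,r3:7,r4:3
cycle 5: CDB Add2=4; issue MUL r0<-Mul1 // r0:Mul1,r1:4,r2:Add1,r3:7,r4:3
cycle 6: issue MUL r4<-Mul2 // r0:Mul1,r1:4,r2:Add1,r3:7,r4:Mul2
cycle 7: CDB Add1=4; issue ADD r1<-Add1 // r0:Mul1,r1:Add1,r2:4,r3:7,r4:Mul2
cycle 8: stall // r0:Mul1,r1:Add1,r2:4,r3:7,r4:Mul2
cycle 9: CDB Mul1=16; issue MUL r1<-Mul1 // r0:16,r1:Mul1,r2:4,r3:7,r4:Mul2
cycle 10: CDB Mul2=21 // r0:16,r1:Mul1,r2:4,r3:7,r4:21
cycle 11: - // r0:16,r1:Mul1,r2:4,r3:7,r4:21

STATUS = TAG Mul1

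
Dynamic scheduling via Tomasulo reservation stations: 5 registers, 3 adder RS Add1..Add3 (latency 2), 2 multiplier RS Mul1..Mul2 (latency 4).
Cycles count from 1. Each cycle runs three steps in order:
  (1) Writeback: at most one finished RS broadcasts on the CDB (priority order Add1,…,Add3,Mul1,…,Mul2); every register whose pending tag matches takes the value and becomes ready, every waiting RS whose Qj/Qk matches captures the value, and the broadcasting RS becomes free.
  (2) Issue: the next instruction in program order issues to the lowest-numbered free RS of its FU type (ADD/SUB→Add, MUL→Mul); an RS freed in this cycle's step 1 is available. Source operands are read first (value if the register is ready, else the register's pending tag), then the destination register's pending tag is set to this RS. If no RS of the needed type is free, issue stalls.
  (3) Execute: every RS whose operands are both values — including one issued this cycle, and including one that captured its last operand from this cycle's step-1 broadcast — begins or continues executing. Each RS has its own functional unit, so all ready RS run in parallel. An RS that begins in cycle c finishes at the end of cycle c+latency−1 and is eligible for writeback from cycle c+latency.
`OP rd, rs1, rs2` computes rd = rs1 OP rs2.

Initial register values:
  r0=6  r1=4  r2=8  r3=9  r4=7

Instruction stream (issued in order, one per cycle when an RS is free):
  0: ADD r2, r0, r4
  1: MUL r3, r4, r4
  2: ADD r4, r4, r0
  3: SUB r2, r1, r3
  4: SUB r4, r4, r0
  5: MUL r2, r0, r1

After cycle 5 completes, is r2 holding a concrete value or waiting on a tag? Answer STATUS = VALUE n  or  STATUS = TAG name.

STATUS = TAG Add2

cycle 1: issue ADD r2<-Add1 // r0:6,r1:4,r2:Add1,r3:9,r4:7
cycle 2: issue MUL r3<-Mul1 // r0:6,r1:4,r2:Add1,r3:Mul1,r4:7
cycle 3: CDB Add1=13; issue ADD r4<-Add1 // r0:6,r1:4,r2:13,r3:Mul1,r4:Add1
cycle 4: issue SUB r2<-Add2 // r0:6,r1:4,r2:Add2,r3:Mul1,r4:Add1
cycle 5: CDB Add1=13; issue SUB r4<-Add1 // r0:6,r1:4,r2:Add2,r3:Mul1,r4:Add1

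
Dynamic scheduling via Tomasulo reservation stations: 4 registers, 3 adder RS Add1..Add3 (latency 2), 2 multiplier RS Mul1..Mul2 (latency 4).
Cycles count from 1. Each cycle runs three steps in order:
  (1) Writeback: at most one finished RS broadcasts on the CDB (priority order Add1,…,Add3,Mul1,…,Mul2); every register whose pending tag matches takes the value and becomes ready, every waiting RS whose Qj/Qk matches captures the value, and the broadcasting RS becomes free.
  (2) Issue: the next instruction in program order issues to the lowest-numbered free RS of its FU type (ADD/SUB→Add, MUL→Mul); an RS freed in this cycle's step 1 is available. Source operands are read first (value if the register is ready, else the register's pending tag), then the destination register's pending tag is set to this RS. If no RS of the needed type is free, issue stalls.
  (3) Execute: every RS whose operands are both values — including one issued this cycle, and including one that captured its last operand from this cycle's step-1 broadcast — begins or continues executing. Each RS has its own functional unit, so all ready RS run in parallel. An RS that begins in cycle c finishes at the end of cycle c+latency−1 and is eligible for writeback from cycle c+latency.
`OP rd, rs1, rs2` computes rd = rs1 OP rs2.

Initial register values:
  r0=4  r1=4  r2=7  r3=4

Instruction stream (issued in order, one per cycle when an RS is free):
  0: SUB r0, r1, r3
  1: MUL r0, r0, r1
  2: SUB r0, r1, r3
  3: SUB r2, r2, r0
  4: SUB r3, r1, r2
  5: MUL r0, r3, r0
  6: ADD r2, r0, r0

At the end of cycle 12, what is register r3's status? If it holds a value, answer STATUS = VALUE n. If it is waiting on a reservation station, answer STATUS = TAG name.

c1: issue SUB r0<-Add1 | r0:Add1,r1:4,r2:7,r3:4
c2: issue MUL r0<-Mul1 | r0:Mul1,r1:4,r2:7,r3:4
c3: CDB Add1=0; issue SUB r0<-Add1 | r0:Add1,r1:4,r2:7,r3:4
c4: issue SUB r2<-Add2 | r0:Add1,r1:4,r2:Add2,r3:4
c5: CDB Add1=0; issue SUB r3<-Add1 | r0:0,r1:4,r2:Add2,r3:Add1
c6: issue MUL r0<-Mul2 | r0:Mul2,r1:4,r2:Add2,r3:Add1
c7: CDB Add2=7; issue ADD r2<-Add2 | r0:Mul2,r1:4,r2:Add2,r3:Add1
c8: CDB Mul1=0 | r0:Mul2,r1:4,r2:Add2,r3:Add1
c9: CDB Add1=-3 | r0:Mul2,r1:4,r2:Add2,r3:-3
c10: - | r0:Mul2,r1:4,r2:Add2,r3:-3
c11: - | r0:Mul2,r1:4,r2:Add2,r3:-3
c12: - | r0:Mul2,r1:4,r2:Add2,r3:-3

STATUS = VALUE -3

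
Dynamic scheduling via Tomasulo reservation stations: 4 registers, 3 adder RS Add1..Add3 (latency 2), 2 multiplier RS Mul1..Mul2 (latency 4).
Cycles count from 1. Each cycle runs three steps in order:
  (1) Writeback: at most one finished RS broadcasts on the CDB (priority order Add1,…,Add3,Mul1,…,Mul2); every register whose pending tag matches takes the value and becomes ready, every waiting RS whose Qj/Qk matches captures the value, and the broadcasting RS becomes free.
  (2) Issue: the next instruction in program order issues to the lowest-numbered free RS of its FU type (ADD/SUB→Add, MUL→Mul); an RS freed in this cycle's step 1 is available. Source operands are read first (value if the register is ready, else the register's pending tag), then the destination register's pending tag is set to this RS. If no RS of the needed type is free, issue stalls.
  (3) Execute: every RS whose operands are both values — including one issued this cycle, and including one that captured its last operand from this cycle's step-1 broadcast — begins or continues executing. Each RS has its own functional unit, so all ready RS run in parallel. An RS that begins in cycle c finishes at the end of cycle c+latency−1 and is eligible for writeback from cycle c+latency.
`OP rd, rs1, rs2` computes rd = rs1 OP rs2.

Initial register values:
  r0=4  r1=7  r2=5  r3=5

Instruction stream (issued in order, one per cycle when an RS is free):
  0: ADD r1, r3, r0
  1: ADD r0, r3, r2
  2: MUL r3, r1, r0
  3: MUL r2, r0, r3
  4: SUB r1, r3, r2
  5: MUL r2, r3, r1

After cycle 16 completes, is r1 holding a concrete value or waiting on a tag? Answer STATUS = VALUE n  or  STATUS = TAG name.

STATUS = VALUE -810

cycle 1: issue ADD r1<-Add1 // r0:4,r1:Add1,r2:5,r3:5
cycle 2: issue ADD r0<-Add2 // r0:Add2,r1:Add1,r2:5,r3:5
cycle 3: CDB Add1=9; issue MUL r3<-Mul1 // r0:Add2,r1:9,r2:5,r3:Mul1
cycle 4: CDB Add2=10; issue MUL r2<-Mul2 // r0:10,r1:9,r2:Mul2,r3:Mul1
cycle 5: issue SUB r1<-Add1 // r0:10,r1:Add1,r2:Mul2,r3:Mul1
cycle 6: stall // r0:10,r1:Add1,r2:Mul2,r3:Mul1
cycle 7: stall // r0:10,r1:Add1,r2:Mul2,r3:Mul1
cycle 8: CDB Mul1=90; issue MUL r2<-Mul1 // r0:10,r1:Add1,r2:Mul1,r3:90
cycle 9: - // r0:10,r1:Add1,r2:Mul1,r3:90
cycle 10: - // r0:10,r1:Add1,r2:Mul1,r3:90
cycle 11: - // r0:10,r1:Add1,r2:Mul1,r3:90
cycle 12: CDB Mul2=900 // r0:10,r1:Add1,r2:Mul1,r3:90
cycle 13: - // r0:10,r1:Add1,r2:Mul1,r3:90
cycle 14: CDB Add1=-810 // r0:10,r1:-810,r2:Mul1,r3:90
cycle 15: - // r0:10,r1:-810,r2:Mul1,r3:90
cycle 16: - // r0:10,r1:-810,r2:Mul1,r3:90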